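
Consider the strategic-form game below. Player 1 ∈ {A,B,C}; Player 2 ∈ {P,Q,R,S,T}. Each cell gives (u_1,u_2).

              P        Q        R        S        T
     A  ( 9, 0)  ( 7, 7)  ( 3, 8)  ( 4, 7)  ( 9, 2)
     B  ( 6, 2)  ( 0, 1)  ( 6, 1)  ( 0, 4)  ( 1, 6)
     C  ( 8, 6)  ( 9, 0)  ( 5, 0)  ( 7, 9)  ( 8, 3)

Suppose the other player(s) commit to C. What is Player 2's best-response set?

argmax u_2 = {S}

u_2(P vs C) = 6
u_2(Q vs C) = 0
u_2(R vs C) = 0
u_2(S vs C) = 9
u_2(T vs C) = 3
max payoff 9 at {S}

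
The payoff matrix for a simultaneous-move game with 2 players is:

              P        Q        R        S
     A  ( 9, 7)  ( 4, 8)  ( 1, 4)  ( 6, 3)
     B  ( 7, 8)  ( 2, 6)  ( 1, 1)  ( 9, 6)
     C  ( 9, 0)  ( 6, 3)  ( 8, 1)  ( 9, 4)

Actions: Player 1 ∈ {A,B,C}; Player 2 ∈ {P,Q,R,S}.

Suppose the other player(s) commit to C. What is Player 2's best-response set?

u_2(P vs C) = 0
u_2(Q vs C) = 3
u_2(R vs C) = 1
u_2(S vs C) = 4
max payoff 4 at {S}

BR_2 = {S}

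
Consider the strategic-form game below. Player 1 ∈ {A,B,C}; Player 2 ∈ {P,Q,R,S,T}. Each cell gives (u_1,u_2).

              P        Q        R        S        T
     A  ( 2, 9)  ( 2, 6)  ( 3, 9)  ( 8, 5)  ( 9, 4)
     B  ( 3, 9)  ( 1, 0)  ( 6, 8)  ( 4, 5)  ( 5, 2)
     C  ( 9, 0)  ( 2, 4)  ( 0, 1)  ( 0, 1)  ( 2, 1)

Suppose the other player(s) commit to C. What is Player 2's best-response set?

u_2(P vs C) = 0
u_2(Q vs C) = 4
u_2(R vs C) = 1
u_2(S vs C) = 1
u_2(T vs C) = 1
max payoff 4 at {Q}

P2 best: {Q}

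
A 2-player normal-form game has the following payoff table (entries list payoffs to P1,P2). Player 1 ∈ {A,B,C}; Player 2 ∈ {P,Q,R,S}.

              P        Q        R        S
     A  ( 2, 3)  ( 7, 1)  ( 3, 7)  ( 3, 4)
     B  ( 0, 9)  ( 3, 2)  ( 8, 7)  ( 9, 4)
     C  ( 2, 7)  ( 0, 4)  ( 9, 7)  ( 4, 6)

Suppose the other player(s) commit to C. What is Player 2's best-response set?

u_2(P vs C) = 7
u_2(Q vs C) = 4
u_2(R vs C) = 7
u_2(S vs C) = 6
max payoff 7 at {P,R}

BR_2 = {P,R}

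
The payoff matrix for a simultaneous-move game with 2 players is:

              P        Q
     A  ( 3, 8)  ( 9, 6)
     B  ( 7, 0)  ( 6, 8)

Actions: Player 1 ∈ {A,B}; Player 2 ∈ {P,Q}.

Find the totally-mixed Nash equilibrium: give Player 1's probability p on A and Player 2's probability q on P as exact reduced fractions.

P1 mixes 4/5 on A; P2 mixes 3/7 on P

P1 indiff ⇒ q·3+(1-q)·9 = q·7+(1-q)·6 ⇒ q(-4) = (1-q)(-3) ⇒ q = 3/7
P2 indiff ⇒ p·8+(1-p)·0 = p·6+(1-p)·8 ⇒ p(2) = (1-p)(8) ⇒ p = 4/5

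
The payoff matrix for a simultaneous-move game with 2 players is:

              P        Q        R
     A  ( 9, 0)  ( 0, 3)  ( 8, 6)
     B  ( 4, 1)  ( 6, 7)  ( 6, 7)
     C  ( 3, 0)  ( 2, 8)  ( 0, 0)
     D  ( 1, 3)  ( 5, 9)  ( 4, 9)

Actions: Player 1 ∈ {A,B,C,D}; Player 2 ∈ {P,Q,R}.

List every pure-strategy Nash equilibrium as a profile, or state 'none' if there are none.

Nash profiles: (A,R), (B,Q)

(A,P): not NE [P2→R gives 6>0]
(A,Q): not NE [P1→B gives 6>0; P2→R gives 6>3]
(A,R): NE
(B,P): not NE [P1→A gives 9>4; P2→R gives 7>1]
(B,Q): NE
(B,R): not NE [P1→A gives 8>6]
(C,P): not NE [P1→A gives 9>3; P2→Q gives 8>0]
(C,Q): not NE [P1→B gives 6>2]
(C,R): not NE [P1→A gives 8>0; P2→Q gives 8>0]
(D,P): not NE [P1→A gives 9>1; P2→R gives 9>3]
(D,Q): not NE [P1→B gives 6>5]
(D,R): not NE [P1→A gives 8>4]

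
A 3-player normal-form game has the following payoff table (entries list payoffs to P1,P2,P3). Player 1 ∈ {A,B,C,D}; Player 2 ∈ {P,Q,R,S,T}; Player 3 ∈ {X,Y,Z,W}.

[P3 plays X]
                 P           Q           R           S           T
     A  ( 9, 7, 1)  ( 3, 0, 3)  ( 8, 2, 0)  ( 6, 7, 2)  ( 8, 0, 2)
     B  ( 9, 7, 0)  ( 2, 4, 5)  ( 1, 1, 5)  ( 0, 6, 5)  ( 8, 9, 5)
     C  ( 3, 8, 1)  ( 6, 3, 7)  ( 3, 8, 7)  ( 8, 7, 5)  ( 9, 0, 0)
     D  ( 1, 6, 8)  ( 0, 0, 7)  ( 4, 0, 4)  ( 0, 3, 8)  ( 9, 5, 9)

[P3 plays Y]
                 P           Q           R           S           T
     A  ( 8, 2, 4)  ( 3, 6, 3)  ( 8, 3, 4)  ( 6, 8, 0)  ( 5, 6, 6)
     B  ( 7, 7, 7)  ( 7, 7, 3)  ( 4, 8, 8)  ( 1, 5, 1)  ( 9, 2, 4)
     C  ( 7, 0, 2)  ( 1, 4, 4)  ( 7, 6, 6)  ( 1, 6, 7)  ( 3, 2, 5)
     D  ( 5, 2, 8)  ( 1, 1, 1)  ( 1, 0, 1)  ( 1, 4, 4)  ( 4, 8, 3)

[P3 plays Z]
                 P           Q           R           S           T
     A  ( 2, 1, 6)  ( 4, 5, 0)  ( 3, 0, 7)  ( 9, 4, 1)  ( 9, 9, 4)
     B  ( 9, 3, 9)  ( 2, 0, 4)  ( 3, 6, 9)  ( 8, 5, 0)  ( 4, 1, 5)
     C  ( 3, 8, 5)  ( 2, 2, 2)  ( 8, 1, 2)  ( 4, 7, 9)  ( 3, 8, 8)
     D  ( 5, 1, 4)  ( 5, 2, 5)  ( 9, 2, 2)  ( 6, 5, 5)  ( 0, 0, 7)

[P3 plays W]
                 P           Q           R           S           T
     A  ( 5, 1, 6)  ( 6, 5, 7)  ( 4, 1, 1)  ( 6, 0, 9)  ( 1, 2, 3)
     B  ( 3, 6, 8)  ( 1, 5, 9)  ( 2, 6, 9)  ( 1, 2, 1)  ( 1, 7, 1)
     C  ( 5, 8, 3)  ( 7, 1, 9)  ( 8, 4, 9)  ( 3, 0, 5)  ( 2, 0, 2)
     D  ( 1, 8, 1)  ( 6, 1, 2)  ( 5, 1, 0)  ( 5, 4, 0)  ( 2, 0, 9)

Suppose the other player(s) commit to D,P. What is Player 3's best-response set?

BR_3 = {X,Y}

u_3(X vs D,P) = 8
u_3(Y vs D,P) = 8
u_3(Z vs D,P) = 4
u_3(W vs D,P) = 1
max payoff 8 at {X,Y}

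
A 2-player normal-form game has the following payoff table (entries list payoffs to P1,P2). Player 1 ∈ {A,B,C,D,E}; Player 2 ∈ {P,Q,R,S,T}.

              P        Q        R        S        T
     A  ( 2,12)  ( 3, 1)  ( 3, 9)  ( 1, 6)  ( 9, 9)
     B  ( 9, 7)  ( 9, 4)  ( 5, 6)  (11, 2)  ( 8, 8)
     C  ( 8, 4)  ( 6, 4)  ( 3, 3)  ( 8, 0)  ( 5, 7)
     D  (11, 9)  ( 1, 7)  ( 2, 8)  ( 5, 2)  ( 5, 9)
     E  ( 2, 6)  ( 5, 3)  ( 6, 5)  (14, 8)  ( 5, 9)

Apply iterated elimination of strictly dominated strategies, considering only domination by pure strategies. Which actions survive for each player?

Remaining: P1:{A,B,D} P2:{P,T}

P1 drop C (B beats it: P:9>8 Q:9>6 R:5>3 S:11>8 T:8>5)
P2 drop Q (P beats it: A:12>1 B:7>4 D:9>7 E:6>3)
P2 drop R (P beats it: A:12>9 B:7>6 D:9>8 E:6>5)
P2 drop S (T beats it: A:9>6 B:8>2 D:9>2 E:9>8)
P1 drop E (B beats it: P:9>2 T:8>5)
P1→{A,B,D} P2→{P,T}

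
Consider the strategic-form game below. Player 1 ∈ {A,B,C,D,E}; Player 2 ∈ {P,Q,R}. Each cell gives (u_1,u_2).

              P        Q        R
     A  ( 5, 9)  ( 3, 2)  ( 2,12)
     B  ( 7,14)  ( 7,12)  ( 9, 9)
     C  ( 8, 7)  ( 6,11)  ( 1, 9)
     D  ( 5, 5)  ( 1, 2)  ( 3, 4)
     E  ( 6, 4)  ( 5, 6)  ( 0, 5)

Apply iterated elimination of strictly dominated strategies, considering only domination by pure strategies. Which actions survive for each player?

P1 drop A (B beats it: P:7>5 Q:7>3 R:9>2)
P1 drop D (B beats it: P:7>5 Q:7>1 R:9>3)
P1 drop E (B beats it: P:7>6 Q:7>5 R:9>0)
P2 drop R (Q beats it: B:12>9 C:11>9)
P1→{B,C} P2→{P,Q}

Survivors P1:{B,C} P2:{P,Q}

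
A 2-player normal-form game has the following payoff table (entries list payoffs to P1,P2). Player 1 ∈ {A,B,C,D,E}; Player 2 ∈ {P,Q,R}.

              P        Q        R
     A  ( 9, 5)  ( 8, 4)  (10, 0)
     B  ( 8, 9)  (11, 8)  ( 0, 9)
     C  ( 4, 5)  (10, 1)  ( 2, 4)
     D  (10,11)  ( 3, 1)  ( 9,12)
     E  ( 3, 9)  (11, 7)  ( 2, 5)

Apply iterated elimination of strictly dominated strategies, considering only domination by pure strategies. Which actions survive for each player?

P2 drop Q (P beats it: A:5>4 B:9>8 C:5>1 D:11>1 E:9>7)
P1 drop B (A beats it: P:9>8 R:10>0)
P1 drop C (A beats it: P:9>4 R:10>2)
P1 drop E (A beats it: P:9>3 R:10>2)
P1→{A,D} P2→{P,R}

Survivors P1:{A,D} P2:{P,R}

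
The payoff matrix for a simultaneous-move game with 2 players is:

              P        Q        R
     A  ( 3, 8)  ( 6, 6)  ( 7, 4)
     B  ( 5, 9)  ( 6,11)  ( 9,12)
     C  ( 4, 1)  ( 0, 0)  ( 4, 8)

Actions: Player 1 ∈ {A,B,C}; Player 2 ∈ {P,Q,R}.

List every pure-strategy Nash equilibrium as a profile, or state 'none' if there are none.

(A,P): not NE [P1→B gives 5>3]
(A,Q): not NE [P2→P gives 8>6]
(A,R): not NE [P1→B gives 9>7; P2→P gives 8>4]
(B,P): not NE [P2→R gives 12>9]
(B,Q): not NE [P2→R gives 12>11]
(B,R): NE
(C,P): not NE [P1→B gives 5>4; P2→R gives 8>1]
(C,Q): not NE [P1→B gives 6>0; P2→R gives 8>0]
(C,R): not NE [P1→B gives 9>4]

NE set: (B,R)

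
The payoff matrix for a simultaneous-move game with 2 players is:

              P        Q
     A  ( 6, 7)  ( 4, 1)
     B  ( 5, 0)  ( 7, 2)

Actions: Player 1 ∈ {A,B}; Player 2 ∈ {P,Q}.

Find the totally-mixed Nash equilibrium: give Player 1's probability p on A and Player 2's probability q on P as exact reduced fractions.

p=1/4, q=3/4

P1 indiff ⇒ q·6+(1-q)·4 = q·5+(1-q)·7 ⇒ q(1) = (1-q)(3) ⇒ q = 3/4
P2 indiff ⇒ p·7+(1-p)·0 = p·1+(1-p)·2 ⇒ p(6) = (1-p)(2) ⇒ p = 1/4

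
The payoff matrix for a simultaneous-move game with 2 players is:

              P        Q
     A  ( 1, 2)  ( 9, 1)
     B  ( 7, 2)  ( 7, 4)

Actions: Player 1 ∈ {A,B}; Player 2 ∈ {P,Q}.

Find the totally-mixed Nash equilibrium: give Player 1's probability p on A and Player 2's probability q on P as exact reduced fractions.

(p,q) = (2/3, 1/4)

P1 indiff ⇒ q·1+(1-q)·9 = q·7+(1-q)·7 ⇒ q(-6) = (1-q)(-2) ⇒ q = 1/4
P2 indiff ⇒ p·2+(1-p)·2 = p·1+(1-p)·4 ⇒ p(1) = (1-p)(2) ⇒ p = 2/3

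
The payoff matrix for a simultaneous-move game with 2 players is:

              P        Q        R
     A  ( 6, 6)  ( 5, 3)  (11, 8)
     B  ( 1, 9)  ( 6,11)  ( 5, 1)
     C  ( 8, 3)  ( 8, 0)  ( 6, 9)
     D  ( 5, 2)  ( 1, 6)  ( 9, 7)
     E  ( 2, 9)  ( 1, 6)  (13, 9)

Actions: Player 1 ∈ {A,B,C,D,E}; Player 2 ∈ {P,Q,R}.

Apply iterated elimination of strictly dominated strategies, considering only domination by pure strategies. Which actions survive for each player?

Remaining: P1:{A,C,E} P2:{P,R}

P1 drop B (C beats it: P:8>1 Q:8>6 R:6>5)
P1 drop D (A beats it: P:6>5 Q:5>1 R:11>9)
P2 drop Q (P beats it: A:6>3 C:3>0 E:9>6)
P1→{A,C,E} P2→{P,R}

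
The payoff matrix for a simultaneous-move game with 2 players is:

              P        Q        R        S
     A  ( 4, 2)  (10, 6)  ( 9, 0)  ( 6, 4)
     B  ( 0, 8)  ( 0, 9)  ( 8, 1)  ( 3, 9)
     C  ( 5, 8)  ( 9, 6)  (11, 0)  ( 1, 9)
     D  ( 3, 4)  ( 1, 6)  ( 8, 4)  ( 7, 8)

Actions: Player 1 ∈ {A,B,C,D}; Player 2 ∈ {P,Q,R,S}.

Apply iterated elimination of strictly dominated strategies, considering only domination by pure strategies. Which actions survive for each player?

P1 drop B (A beats it: P:4>0 Q:10>0 R:9>8 S:6>3)
P2 drop P (S beats it: A:4>2 C:9>8 D:8>4)
P2 drop R (Q beats it: A:6>0 C:6>0 D:6>4)
P1 drop C (A beats it: Q:10>9 S:6>1)
P1→{A,D} P2→{Q,S}

Survivors P1:{A,D} P2:{Q,S}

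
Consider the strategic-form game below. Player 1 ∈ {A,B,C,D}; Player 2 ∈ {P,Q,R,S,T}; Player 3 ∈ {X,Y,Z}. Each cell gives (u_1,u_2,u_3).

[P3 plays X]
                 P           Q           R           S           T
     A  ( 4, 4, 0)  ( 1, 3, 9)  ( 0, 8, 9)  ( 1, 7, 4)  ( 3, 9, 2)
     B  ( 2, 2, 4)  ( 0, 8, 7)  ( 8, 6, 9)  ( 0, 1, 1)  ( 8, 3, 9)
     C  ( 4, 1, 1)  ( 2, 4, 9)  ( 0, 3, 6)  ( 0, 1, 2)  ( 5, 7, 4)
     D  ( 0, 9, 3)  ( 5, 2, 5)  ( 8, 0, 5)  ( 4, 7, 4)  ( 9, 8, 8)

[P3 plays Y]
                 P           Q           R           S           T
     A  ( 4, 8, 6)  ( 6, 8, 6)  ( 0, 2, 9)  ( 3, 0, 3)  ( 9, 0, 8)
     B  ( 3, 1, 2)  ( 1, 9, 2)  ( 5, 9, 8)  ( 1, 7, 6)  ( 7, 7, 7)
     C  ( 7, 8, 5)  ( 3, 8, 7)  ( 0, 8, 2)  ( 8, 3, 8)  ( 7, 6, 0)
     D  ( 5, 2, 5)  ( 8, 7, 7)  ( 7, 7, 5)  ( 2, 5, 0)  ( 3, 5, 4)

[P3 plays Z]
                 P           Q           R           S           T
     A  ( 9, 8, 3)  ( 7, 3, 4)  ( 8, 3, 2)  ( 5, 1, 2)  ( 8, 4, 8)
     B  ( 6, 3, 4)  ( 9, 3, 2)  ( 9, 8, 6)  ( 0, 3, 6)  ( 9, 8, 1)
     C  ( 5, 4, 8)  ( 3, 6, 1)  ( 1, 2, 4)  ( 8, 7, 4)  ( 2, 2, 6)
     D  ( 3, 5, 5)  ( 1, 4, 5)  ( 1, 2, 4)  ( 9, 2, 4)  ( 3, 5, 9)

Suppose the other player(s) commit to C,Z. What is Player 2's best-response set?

P2 best: {S}

u_2(P vs C,Z) = 4
u_2(Q vs C,Z) = 6
u_2(R vs C,Z) = 2
u_2(S vs C,Z) = 7
u_2(T vs C,Z) = 2
max payoff 7 at {S}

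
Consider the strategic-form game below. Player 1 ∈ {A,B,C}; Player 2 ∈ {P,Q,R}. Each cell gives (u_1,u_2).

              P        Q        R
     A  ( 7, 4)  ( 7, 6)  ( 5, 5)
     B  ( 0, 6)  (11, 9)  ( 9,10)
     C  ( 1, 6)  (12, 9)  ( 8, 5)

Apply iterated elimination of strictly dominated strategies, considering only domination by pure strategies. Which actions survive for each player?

IESDS → P1:{B,C} P2:{Q,R}

P2 drop P (Q beats it: A:6>4 B:9>6 C:9>6)
P1 drop A (B beats it: Q:11>7 R:9>5)
P1→{B,C} P2→{Q,R}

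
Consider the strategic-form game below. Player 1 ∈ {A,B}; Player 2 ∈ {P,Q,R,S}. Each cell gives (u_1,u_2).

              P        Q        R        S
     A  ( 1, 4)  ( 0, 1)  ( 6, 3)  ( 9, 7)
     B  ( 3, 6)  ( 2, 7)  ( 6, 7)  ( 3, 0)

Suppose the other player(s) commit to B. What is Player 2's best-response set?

u_2(P vs B) = 6
u_2(Q vs B) = 7
u_2(R vs B) = 7
u_2(S vs B) = 0
max payoff 7 at {Q,R}

argmax u_2 = {Q,R}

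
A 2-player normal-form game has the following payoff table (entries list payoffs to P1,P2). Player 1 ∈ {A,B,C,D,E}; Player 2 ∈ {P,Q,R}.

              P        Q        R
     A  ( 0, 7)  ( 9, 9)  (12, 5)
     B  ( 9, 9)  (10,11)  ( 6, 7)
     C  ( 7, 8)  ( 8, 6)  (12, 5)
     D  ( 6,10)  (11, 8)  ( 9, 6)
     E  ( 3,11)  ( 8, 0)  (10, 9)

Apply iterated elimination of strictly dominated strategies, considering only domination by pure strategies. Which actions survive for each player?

Remaining: P1:{B,D} P2:{P,Q}

P2 drop R (P beats it: A:7>5 B:9>7 C:8>5 D:10>6 E:11>9)
P1 drop A (B beats it: P:9>0 Q:10>9)
P1 drop C (B beats it: P:9>7 Q:10>8)
P1 drop E (B beats it: P:9>3 Q:10>8)
P1→{B,D} P2→{P,Q}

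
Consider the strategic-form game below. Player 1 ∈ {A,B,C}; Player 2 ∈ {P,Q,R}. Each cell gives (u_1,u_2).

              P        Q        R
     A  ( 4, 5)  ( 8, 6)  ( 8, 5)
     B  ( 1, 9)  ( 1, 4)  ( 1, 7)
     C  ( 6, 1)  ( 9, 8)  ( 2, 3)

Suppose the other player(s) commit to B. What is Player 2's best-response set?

P2 best: {P}

u_2(P vs B) = 9
u_2(Q vs B) = 4
u_2(R vs B) = 7
max payoff 9 at {P}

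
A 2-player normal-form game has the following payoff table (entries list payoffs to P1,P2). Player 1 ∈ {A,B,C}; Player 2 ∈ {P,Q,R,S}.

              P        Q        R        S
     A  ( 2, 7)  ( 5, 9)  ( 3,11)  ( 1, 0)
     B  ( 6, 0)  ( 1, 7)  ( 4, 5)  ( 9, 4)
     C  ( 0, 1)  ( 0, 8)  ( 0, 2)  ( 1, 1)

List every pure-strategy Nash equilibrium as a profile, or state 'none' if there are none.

(A,P): not NE [P1→B gives 6>2; P2→R gives 11>7]
(A,Q): not NE [P2→R gives 11>9]
(A,R): not NE [P1→B gives 4>3]
(A,S): not NE [P1→B gives 9>1; P2→R gives 11>0]
(B,P): not NE [P2→Q gives 7>0]
(B,Q): not NE [P1→A gives 5>1]
(B,R): not NE [P2→Q gives 7>5]
(B,S): not NE [P2→Q gives 7>4]
(C,P): not NE [P1→B gives 6>0; P2→Q gives 8>1]
(C,Q): not NE [P1→A gives 5>0]
(C,R): not NE [P1→B gives 4>0; P2→Q gives 8>2]
(C,S): not NE [P1→B gives 9>1; P2→Q gives 8>1]

Equilibria: none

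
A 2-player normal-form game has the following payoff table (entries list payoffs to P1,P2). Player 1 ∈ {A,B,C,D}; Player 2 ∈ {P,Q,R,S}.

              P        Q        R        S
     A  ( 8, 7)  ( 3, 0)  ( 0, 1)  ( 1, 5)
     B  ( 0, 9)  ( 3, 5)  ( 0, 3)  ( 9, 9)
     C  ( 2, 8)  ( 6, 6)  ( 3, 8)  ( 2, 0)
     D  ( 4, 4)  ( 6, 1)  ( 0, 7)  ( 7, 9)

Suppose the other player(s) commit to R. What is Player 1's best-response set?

u_1(A vs R) = 0
u_1(B vs R) = 0
u_1(C vs R) = 3
u_1(D vs R) = 0
max payoff 3 at {C}

BR_1 = {C}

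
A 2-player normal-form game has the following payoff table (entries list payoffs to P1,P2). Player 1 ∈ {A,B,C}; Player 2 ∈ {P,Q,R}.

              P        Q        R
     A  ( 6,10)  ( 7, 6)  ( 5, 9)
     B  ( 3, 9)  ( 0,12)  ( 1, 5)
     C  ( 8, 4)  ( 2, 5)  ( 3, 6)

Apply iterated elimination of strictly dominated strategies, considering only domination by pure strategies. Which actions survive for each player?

P1 drop B (A beats it: P:6>3 Q:7>0 R:5>1)
P2 drop Q (R beats it: A:9>6 C:6>5)
P1→{A,C} P2→{P,R}

Remaining: P1:{A,C} P2:{P,R}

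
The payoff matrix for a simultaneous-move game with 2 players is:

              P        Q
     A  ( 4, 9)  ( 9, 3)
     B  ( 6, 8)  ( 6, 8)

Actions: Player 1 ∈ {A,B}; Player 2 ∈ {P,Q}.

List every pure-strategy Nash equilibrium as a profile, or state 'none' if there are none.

(A,P): not NE [P1→B gives 6>4]
(A,Q): not NE [P2→P gives 9>3]
(B,P): NE
(B,Q): not NE [P1→A gives 9>6]

Nash profiles: (B,P)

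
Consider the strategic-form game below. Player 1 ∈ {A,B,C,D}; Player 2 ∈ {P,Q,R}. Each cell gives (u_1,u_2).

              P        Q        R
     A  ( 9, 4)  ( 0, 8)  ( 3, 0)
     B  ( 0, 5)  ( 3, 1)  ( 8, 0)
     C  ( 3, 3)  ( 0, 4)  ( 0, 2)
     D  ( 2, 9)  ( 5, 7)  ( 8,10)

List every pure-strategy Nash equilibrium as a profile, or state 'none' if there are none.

PSNE = {(D,R)}

(A,P): not NE [P2→Q gives 8>4]
(A,Q): not NE [P1→D gives 5>0]
(A,R): not NE [P1→D gives 8>3; P2→Q gives 8>0]
(B,P): not NE [P1→A gives 9>0]
(B,Q): not NE [P1→D gives 5>3; P2→P gives 5>1]
(B,R): not NE [P2→P gives 5>0]
(C,P): not NE [P1→A gives 9>3; P2→Q gives 4>3]
(C,Q): not NE [P1→D gives 5>0]
(C,R): not NE [P1→D gives 8>0; P2→Q gives 4>2]
(D,P): not NE [P1→A gives 9>2; P2→R gives 10>9]
(D,Q): not NE [P2→R gives 10>7]
(D,R): NE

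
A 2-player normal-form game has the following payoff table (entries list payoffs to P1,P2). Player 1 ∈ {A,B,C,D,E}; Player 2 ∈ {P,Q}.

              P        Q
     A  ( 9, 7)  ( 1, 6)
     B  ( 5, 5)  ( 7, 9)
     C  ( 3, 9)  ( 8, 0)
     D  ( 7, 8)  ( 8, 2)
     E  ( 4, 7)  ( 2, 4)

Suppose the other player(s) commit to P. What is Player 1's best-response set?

argmax u_1 = {A}

u_1(A vs P) = 9
u_1(B vs P) = 5
u_1(C vs P) = 3
u_1(D vs P) = 7
u_1(E vs P) = 4
max payoff 9 at {A}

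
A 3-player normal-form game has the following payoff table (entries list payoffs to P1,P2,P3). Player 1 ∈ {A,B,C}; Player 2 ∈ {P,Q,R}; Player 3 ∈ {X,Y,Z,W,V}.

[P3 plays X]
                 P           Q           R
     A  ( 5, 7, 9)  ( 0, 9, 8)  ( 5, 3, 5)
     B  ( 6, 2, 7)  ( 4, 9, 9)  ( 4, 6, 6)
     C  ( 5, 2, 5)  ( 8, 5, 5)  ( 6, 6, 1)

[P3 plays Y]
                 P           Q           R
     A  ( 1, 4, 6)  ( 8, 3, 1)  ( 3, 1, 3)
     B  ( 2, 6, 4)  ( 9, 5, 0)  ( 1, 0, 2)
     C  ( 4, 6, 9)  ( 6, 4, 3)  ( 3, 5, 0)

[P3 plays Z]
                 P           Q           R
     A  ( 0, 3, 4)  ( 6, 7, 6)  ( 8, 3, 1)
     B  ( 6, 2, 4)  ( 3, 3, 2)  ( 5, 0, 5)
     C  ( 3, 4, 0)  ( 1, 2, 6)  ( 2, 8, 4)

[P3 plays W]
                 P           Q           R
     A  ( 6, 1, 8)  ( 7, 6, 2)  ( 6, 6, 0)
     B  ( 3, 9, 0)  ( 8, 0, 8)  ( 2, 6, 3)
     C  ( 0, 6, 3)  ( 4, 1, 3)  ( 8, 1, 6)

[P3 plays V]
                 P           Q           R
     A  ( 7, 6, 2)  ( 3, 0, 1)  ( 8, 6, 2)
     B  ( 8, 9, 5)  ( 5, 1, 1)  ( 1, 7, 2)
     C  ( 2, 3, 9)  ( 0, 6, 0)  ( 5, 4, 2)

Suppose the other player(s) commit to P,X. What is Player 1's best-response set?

u_1(A vs P,X) = 5
u_1(B vs P,X) = 6
u_1(C vs P,X) = 5
max payoff 6 at {B}

argmax u_1 = {B}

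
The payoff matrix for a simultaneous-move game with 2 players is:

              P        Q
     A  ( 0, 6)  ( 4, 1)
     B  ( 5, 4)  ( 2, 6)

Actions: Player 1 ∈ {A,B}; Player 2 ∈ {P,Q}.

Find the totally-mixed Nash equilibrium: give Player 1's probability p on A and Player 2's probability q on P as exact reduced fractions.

P1 indiff ⇒ q·0+(1-q)·4 = q·5+(1-q)·2 ⇒ q(-5) = (1-q)(-2) ⇒ q = 2/7
P2 indiff ⇒ p·6+(1-p)·4 = p·1+(1-p)·6 ⇒ p(5) = (1-p)(2) ⇒ p = 2/7

p=2/7, q=2/7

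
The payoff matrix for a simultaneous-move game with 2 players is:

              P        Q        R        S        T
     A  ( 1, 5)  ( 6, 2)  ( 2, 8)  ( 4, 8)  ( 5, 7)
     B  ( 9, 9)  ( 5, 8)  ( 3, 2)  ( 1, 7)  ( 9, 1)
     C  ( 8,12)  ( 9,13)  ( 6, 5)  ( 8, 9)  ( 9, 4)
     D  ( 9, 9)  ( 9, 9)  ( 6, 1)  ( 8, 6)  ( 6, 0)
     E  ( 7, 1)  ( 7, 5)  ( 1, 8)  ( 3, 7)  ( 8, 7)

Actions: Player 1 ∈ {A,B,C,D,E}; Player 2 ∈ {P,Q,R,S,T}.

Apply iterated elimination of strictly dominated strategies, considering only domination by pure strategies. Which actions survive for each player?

P1 drop A (C beats it: P:8>1 Q:9>6 R:6>2 S:8>4 T:9>5)
P1 drop E (C beats it: P:8>7 Q:9>7 R:6>1 S:8>3 T:9>8)
P2 drop R (P beats it: B:9>2 C:12>5 D:9>1)
P2 drop S (P beats it: B:9>7 C:12>9 D:9>6)
P2 drop T (P beats it: B:9>1 C:12>4 D:9>0)
P1→{B,C,D} P2→{P,Q}

Survivors P1:{B,C,D} P2:{P,Q}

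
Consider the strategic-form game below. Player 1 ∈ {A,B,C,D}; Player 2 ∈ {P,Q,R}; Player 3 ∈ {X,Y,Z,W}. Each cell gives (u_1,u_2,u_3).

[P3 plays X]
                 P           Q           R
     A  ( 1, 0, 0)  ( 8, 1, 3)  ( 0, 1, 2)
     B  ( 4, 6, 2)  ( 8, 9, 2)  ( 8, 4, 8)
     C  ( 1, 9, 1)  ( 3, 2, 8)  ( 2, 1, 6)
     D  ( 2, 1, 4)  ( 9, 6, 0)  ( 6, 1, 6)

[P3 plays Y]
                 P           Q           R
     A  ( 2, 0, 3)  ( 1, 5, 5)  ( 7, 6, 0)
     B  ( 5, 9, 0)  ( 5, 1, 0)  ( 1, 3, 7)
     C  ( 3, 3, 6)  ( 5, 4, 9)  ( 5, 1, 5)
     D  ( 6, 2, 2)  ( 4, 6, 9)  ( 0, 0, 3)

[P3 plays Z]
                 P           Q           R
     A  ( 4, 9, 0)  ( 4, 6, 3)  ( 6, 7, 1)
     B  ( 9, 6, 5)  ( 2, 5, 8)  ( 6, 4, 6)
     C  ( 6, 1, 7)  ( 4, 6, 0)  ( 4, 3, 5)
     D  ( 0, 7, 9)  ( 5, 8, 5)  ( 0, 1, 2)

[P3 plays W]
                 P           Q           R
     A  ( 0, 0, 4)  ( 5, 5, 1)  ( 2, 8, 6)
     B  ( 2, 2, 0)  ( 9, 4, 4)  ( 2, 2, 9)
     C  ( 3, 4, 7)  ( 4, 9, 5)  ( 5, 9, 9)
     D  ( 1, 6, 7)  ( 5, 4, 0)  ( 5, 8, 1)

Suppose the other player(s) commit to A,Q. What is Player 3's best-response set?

u_3(X vs A,Q) = 3
u_3(Y vs A,Q) = 5
u_3(Z vs A,Q) = 3
u_3(W vs A,Q) = 1
max payoff 5 at {Y}

P3 best: {Y}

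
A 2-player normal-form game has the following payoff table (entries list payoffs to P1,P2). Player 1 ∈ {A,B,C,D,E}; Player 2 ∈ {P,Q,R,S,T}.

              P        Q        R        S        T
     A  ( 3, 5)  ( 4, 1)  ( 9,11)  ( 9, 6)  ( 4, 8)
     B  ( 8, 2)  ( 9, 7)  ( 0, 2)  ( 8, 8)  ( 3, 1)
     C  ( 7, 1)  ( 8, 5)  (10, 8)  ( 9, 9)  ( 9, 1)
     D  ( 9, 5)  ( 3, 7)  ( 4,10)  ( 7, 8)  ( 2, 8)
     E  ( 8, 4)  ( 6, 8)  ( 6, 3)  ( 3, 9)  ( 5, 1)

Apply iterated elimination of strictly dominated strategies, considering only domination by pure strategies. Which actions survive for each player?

P2 drop P (S beats it: A:6>5 B:8>2 C:9>1 D:8>5 E:9>4)
P1 drop D (A beats it: Q:4>3 R:9>4 S:9>7 T:4>2)
P1 drop E (C beats it: Q:8>6 R:10>6 S:9>3 T:9>5)
P2 drop Q (S beats it: A:6>1 B:8>7 C:9>5)
P1 drop B (A beats it: R:9>0 S:9>8 T:4>3)
P2 drop T (R beats it: A:11>8 C:8>1)
P1→{A,C} P2→{R,S}

IESDS → P1:{A,C} P2:{R,S}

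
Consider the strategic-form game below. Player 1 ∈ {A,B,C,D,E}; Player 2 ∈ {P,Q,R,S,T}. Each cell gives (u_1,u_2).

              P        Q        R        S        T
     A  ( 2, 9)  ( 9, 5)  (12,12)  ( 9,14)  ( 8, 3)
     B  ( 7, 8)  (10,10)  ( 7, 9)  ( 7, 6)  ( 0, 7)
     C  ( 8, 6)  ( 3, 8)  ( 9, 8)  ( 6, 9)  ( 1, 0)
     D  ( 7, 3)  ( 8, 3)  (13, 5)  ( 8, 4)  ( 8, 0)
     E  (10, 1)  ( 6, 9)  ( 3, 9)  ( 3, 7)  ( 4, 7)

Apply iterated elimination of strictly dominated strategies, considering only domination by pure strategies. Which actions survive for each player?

P2 drop P (R beats it: A:12>9 B:9>8 C:8>6 D:5>3 E:9>1)
P1 drop C (A beats it: Q:9>3 R:12>9 S:9>6 T:8>1)
P1 drop E (A beats it: Q:9>6 R:12>3 S:9>3 T:8>4)
P2 drop T (Q beats it: A:5>3 B:10>7 D:3>0)
P1→{A,B,D} P2→{Q,R,S}

Survivors P1:{A,B,D} P2:{Q,R,S}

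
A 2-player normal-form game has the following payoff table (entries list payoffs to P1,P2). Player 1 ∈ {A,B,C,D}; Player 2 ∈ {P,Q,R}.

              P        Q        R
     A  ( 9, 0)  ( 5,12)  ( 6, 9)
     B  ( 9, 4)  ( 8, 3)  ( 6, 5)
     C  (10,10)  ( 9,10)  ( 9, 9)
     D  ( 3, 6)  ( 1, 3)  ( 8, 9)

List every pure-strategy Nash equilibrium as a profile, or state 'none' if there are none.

(A,P): not NE [P1→C gives 10>9; P2→Q gives 12>0]
(A,Q): not NE [P1→C gives 9>5]
(A,R): not NE [P1→C gives 9>6; P2→Q gives 12>9]
(B,P): not NE [P1→C gives 10>9; P2→R gives 5>4]
(B,Q): not NE [P1→C gives 9>8; P2→R gives 5>3]
(B,R): not NE [P1→C gives 9>6]
(C,P): NE
(C,Q): NE
(C,R): not NE [P2→Q gives 10>9]
(D,P): not NE [P1→C gives 10>3; P2→R gives 9>6]
(D,Q): not NE [P1→C gives 9>1; P2→R gives 9>3]
(D,R): not NE [P1→C gives 9>8]

PSNE = {(C,P), (C,Q)}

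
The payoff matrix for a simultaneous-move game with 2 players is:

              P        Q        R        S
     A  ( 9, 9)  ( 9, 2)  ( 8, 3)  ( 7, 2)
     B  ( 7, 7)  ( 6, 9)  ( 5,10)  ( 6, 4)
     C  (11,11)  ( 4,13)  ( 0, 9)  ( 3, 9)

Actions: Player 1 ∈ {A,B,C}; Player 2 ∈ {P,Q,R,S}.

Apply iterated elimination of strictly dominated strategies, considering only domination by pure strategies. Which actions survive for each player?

Remaining: P1:{A,C} P2:{P,Q}

P1 drop B (A beats it: P:9>7 Q:9>6 R:8>5 S:7>6)
P2 drop R (P beats it: A:9>3 C:11>9)
P2 drop S (P beats it: A:9>2 C:11>9)
P1→{A,C} P2→{P,Q}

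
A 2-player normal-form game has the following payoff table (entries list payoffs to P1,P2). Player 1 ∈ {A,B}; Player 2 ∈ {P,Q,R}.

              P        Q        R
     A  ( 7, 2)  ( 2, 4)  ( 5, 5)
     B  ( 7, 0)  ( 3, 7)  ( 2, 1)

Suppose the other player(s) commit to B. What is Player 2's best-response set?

u_2(P vs B) = 0
u_2(Q vs B) = 7
u_2(R vs B) = 1
max payoff 7 at {Q}

P2 best: {Q}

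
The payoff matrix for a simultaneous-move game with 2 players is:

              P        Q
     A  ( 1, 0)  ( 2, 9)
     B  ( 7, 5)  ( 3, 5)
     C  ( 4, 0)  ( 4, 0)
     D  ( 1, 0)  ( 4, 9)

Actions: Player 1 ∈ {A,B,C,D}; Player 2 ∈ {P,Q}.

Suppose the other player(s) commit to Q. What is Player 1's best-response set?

P1 best: {C,D}

u_1(A vs Q) = 2
u_1(B vs Q) = 3
u_1(C vs Q) = 4
u_1(D vs Q) = 4
max payoff 4 at {C,D}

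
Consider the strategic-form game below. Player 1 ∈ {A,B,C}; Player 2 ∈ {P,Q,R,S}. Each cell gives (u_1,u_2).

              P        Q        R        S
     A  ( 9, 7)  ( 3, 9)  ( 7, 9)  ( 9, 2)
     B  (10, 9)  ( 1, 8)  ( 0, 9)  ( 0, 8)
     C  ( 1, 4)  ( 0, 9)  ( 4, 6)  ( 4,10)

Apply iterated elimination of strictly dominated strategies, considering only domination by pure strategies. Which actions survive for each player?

Remaining: P1:{A,B} P2:{P,Q,R}

P1 drop C (A beats it: P:9>1 Q:3>0 R:7>4 S:9>4)
P2 drop S (P beats it: A:7>2 B:9>8)
P1→{A,B} P2→{P,Q,R}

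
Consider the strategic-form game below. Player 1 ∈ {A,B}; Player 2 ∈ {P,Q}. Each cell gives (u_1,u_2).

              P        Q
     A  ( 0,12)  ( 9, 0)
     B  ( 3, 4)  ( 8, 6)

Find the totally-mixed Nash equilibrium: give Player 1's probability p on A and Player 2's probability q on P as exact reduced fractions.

P1 indiff ⇒ q·0+(1-q)·9 = q·3+(1-q)·8 ⇒ q(-3) = (1-q)(-1) ⇒ q = 1/4
P2 indiff ⇒ p·12+(1-p)·4 = p·0+(1-p)·6 ⇒ p(12) = (1-p)(2) ⇒ p = 1/7

P1 mixes 1/7 on A; P2 mixes 1/4 on P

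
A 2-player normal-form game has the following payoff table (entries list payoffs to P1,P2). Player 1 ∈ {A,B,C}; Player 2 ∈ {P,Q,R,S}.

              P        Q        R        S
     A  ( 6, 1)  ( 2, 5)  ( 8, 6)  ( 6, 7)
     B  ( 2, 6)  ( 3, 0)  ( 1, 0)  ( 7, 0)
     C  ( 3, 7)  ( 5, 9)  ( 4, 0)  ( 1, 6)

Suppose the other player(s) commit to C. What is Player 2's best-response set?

u_2(P vs C) = 7
u_2(Q vs C) = 9
u_2(R vs C) = 0
u_2(S vs C) = 6
max payoff 9 at {Q}

argmax u_2 = {Q}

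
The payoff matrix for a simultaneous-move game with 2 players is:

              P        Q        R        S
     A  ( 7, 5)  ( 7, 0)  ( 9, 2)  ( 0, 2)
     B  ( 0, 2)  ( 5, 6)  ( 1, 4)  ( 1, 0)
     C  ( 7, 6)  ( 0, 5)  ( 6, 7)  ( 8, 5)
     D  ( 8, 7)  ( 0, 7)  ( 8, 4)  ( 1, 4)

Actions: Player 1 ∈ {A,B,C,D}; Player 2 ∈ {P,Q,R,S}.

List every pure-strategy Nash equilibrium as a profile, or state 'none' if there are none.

PSNE = {(D,P)}

(A,P): not NE [P1→D gives 8>7]
(A,Q): not NE [P2→P gives 5>0]
(A,R): not NE [P2→P gives 5>2]
(A,S): not NE [P1→C gives 8>0; P2→P gives 5>2]
(B,P): not NE [P1→D gives 8>0; P2→Q gives 6>2]
(B,Q): not NE [P1→A gives 7>5]
(B,R): not NE [P1→A gives 9>1; P2→Q gives 6>4]
(B,S): not NE [P1→C gives 8>1; P2→Q gives 6>0]
(C,P): not NE [P1→D gives 8>7; P2→R gives 7>6]
(C,Q): not NE [P1→A gives 7>0; P2→R gives 7>5]
(C,R): not NE [P1→A gives 9>6]
(C,S): not NE [P2→R gives 7>5]
(D,P): NE
(D,Q): not NE [P1→A gives 7>0]
(D,R): not NE [P1→A gives 9>8; P2→Q gives 7>4]
(D,S): not NE [P1→C gives 8>1; P2→Q gives 7>4]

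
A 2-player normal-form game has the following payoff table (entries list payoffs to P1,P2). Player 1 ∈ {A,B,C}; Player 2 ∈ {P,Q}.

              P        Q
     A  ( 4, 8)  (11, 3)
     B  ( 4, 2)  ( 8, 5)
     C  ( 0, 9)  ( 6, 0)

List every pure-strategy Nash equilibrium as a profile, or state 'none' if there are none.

NE set: (A,P)

(A,P): NE
(A,Q): not NE [P2→P gives 8>3]
(B,P): not NE [P2→Q gives 5>2]
(B,Q): not NE [P1→A gives 11>8]
(C,P): not NE [P1→B gives 4>0]
(C,Q): not NE [P1→A gives 11>6; P2→P gives 9>0]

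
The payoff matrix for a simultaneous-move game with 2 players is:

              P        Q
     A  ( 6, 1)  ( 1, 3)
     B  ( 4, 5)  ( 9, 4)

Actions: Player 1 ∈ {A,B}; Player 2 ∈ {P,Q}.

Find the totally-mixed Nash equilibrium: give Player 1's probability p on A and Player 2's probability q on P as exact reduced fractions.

P1 indiff ⇒ q·6+(1-q)·1 = q·4+(1-q)·9 ⇒ q(2) = (1-q)(8) ⇒ q = 4/5
P2 indiff ⇒ p·1+(1-p)·5 = p·3+(1-p)·4 ⇒ p(-2) = (1-p)(-1) ⇒ p = 1/3

p=1/3, q=4/5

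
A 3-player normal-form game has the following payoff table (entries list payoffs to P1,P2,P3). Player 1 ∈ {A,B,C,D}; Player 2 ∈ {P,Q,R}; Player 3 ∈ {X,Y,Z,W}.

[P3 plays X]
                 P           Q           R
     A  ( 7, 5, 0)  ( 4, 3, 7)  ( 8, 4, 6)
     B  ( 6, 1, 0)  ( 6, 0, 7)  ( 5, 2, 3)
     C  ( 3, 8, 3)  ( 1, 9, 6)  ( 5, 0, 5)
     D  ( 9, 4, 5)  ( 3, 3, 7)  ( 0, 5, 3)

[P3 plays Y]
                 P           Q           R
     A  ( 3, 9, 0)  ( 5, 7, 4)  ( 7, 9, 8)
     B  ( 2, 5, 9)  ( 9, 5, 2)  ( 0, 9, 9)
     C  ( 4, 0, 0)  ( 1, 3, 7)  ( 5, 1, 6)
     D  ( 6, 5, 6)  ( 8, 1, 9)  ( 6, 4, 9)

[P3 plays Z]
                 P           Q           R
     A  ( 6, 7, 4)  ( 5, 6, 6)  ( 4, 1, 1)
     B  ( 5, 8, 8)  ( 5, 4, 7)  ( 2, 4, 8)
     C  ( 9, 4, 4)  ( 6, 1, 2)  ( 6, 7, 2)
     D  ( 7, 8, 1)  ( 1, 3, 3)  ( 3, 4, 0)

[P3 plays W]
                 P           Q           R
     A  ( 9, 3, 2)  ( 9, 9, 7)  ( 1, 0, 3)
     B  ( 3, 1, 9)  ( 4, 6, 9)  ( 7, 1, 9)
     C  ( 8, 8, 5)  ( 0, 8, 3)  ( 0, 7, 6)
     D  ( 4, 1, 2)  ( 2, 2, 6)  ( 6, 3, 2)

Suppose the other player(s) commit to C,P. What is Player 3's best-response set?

P3 best: {W}

u_3(X vs C,P) = 3
u_3(Y vs C,P) = 0
u_3(Z vs C,P) = 4
u_3(W vs C,P) = 5
max payoff 5 at {W}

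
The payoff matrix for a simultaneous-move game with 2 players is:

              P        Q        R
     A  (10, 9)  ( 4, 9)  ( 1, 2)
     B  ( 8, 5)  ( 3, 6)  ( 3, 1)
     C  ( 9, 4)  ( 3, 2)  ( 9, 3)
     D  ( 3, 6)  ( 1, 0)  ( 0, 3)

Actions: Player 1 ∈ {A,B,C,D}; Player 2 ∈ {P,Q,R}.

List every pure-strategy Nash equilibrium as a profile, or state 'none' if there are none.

Nash profiles: (A,P), (A,Q)

(A,P): NE
(A,Q): NE
(A,R): not NE [P1→C gives 9>1; P2→Q gives 9>2]
(B,P): not NE [P1→A gives 10>8; P2→Q gives 6>5]
(B,Q): not NE [P1→A gives 4>3]
(B,R): not NE [P1→C gives 9>3; P2→Q gives 6>1]
(C,P): not NE [P1→A gives 10>9]
(C,Q): not NE [P1→A gives 4>3; P2→P gives 4>2]
(C,R): not NE [P2→P gives 4>3]
(D,P): not NE [P1→A gives 10>3]
(D,Q): not NE [P1→A gives 4>1; P2→P gives 6>0]
(D,R): not NE [P1→C gives 9>0; P2→P gives 6>3]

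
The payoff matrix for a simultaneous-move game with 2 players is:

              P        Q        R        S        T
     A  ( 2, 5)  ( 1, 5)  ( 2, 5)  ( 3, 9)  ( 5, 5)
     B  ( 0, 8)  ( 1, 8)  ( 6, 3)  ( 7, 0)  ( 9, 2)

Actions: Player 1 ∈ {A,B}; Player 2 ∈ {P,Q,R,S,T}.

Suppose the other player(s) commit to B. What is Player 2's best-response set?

u_2(P vs B) = 8
u_2(Q vs B) = 8
u_2(R vs B) = 3
u_2(S vs B) = 0
u_2(T vs B) = 2
max payoff 8 at {P,Q}

P2 best: {P,Q}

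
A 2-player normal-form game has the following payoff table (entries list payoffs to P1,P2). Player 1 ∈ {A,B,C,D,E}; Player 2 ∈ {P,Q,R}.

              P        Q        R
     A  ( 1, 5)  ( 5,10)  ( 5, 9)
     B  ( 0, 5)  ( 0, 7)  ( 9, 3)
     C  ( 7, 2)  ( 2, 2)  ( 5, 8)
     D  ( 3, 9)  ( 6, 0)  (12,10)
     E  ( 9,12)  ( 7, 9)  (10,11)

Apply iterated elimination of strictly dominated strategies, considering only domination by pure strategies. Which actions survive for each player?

P1 drop A (D beats it: P:3>1 Q:6>5 R:12>5)
P1 drop B (D beats it: P:3>0 Q:6>0 R:12>9)
P1 drop C (E beats it: P:9>7 Q:7>2 R:10>5)
P2 drop Q (P beats it: D:9>0 E:12>9)
P1→{D,E} P2→{P,R}

Survivors P1:{D,E} P2:{P,R}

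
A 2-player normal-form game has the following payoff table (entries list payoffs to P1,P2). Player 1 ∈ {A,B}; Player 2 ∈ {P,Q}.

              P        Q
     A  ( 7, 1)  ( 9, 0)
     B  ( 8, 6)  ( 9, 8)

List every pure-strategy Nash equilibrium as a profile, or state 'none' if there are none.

PSNE = {(B,Q)}

(A,P): not NE [P1→B gives 8>7]
(A,Q): not NE [P2→P gives 1>0]
(B,P): not NE [P2→Q gives 8>6]
(B,Q): NE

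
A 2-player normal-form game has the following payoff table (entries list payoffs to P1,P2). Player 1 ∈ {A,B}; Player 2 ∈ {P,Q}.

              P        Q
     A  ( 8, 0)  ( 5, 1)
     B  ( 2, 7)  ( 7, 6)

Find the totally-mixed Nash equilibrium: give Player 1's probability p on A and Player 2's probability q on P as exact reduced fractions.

p=1/2, q=1/4

P1 indiff ⇒ q·8+(1-q)·5 = q·2+(1-q)·7 ⇒ q(6) = (1-q)(2) ⇒ q = 1/4
P2 indiff ⇒ p·0+(1-p)·7 = p·1+(1-p)·6 ⇒ p(-1) = (1-p)(-1) ⇒ p = 1/2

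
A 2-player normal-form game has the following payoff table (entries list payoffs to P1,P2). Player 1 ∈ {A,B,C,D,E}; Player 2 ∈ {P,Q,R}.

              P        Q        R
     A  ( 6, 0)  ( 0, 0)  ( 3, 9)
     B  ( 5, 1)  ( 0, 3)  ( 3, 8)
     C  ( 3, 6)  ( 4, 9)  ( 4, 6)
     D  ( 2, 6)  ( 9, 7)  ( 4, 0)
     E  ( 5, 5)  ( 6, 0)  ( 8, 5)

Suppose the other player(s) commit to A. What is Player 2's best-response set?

u_2(P vs A) = 0
u_2(Q vs A) = 0
u_2(R vs A) = 9
max payoff 9 at {R}

BR_2 = {R}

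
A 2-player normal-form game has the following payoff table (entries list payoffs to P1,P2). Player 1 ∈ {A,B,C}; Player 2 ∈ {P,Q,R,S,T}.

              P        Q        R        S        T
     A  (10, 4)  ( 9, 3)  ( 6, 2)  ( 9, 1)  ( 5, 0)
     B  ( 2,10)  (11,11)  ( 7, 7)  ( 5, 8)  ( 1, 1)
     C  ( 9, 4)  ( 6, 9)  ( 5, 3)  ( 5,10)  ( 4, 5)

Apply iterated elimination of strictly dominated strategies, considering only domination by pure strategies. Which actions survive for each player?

Survivors P1:{A,B} P2:{P,Q}

P1 drop C (A beats it: P:10>9 Q:9>6 R:6>5 S:9>5 T:5>4)
P2 drop R (P beats it: A:4>2 B:10>7)
P2 drop S (P beats it: A:4>1 B:10>8)
P2 drop T (P beats it: A:4>0 B:10>1)
P1→{A,B} P2→{P,Q}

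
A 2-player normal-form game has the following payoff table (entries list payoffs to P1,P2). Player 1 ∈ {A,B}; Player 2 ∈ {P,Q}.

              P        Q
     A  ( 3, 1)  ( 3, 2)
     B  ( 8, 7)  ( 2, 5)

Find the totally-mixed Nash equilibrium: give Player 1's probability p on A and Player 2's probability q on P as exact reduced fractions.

p=2/3, q=1/6

P1 indiff ⇒ q·3+(1-q)·3 = q·8+(1-q)·2 ⇒ q(-5) = (1-q)(-1) ⇒ q = 1/6
P2 indiff ⇒ p·1+(1-p)·7 = p·2+(1-p)·5 ⇒ p(-1) = (1-p)(-2) ⇒ p = 2/3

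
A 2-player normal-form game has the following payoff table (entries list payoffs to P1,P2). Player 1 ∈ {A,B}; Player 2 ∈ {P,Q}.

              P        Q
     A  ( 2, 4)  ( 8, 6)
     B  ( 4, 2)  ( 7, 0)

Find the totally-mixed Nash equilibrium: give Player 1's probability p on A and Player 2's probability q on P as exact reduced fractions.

P1 indiff ⇒ q·2+(1-q)·8 = q·4+(1-q)·7 ⇒ q(-2) = (1-q)(-1) ⇒ q = 1/3
P2 indiff ⇒ p·4+(1-p)·2 = p·6+(1-p)·0 ⇒ p(-2) = (1-p)(-2) ⇒ p = 1/2

P1 mixes 1/2 on A; P2 mixes 1/3 on P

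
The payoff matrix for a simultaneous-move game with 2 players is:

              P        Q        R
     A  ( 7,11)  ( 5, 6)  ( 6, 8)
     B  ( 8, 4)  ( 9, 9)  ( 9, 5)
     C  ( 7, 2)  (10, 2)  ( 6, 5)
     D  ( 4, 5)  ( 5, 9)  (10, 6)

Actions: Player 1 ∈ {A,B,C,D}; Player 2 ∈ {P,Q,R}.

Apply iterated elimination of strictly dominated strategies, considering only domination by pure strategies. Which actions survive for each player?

IESDS → P1:{B,C,D} P2:{Q,R}

P1 drop A (B beats it: P:8>7 Q:9>5 R:9>6)
P2 drop P (R beats it: B:5>4 C:5>2 D:6>5)
P1→{B,C,D} P2→{Q,R}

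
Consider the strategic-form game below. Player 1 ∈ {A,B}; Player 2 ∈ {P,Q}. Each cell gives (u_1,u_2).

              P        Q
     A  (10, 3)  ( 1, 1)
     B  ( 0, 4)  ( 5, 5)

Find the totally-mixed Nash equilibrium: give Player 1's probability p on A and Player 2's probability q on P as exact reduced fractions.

P1 indiff ⇒ q·10+(1-q)·1 = q·0+(1-q)·5 ⇒ q(10) = (1-q)(4) ⇒ q = 2/7
P2 indiff ⇒ p·3+(1-p)·4 = p·1+(1-p)·5 ⇒ p(2) = (1-p)(1) ⇒ p = 1/3

P1 mixes 1/3 on A; P2 mixes 2/7 on P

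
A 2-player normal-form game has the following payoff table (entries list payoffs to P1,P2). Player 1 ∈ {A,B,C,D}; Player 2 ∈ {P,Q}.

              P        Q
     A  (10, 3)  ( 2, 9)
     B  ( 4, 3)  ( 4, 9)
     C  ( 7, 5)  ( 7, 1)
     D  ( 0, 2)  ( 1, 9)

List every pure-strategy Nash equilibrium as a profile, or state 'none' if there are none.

No pure NE.

(A,P): not NE [P2→Q gives 9>3]
(A,Q): not NE [P1→C gives 7>2]
(B,P): not NE [P1→A gives 10>4; P2→Q gives 9>3]
(B,Q): not NE [P1→C gives 7>4]
(C,P): not NE [P1→A gives 10>7]
(C,Q): not NE [P2→P gives 5>1]
(D,P): not NE [P1→A gives 10>0; P2→Q gives 9>2]
(D,Q): not NE [P1→C gives 7>1]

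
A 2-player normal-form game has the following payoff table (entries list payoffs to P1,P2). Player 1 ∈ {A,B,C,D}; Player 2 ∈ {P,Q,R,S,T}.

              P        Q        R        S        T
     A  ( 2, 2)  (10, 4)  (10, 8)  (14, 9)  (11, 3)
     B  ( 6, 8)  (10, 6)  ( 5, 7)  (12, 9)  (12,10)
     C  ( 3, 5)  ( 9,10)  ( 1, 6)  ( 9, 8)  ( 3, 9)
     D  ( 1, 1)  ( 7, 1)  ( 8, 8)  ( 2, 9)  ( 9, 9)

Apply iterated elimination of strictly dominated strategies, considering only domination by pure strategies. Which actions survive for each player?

IESDS → P1:{A,B} P2:{S,T}

P1 drop C (B beats it: P:6>3 Q:10>9 R:5>1 S:12>9 T:12>3)
P1 drop D (A beats it: P:2>1 Q:10>7 R:10>8 S:14>2 T:11>9)
P2 drop P (S beats it: A:9>2 B:9>8)
P2 drop Q (R beats it: A:8>4 B:7>6)
P2 drop R (S beats it: A:9>8 B:9>7)
P1→{A,B} P2→{S,T}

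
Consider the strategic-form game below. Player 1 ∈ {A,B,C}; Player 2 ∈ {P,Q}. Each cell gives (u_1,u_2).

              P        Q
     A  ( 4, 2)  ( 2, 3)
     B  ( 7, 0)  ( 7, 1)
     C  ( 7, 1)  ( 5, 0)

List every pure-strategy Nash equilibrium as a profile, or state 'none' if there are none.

(A,P): not NE [P1→C gives 7>4; P2→Q gives 3>2]
(A,Q): not NE [P1→B gives 7>2]
(B,P): not NE [P2→Q gives 1>0]
(B,Q): NE
(C,P): NE
(C,Q): not NE [P1→B gives 7>5; P2→P gives 1>0]

Nash profiles: (B,Q), (C,P)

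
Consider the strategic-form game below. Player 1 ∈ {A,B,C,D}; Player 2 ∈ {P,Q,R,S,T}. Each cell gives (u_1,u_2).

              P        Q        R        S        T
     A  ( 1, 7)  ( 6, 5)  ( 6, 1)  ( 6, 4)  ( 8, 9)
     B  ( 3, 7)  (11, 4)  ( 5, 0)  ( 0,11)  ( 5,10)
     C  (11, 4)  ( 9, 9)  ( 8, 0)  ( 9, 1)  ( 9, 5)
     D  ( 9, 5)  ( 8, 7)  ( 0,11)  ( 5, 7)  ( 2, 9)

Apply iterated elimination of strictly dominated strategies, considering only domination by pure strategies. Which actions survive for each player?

P1 drop A (C beats it: P:11>1 Q:9>6 R:8>6 S:9>6 T:9>8)
P1 drop D (C beats it: P:11>9 Q:9>8 R:8>0 S:9>5 T:9>2)
P2 drop P (T beats it: B:10>7 C:5>4)
P2 drop R (Q beats it: B:4>0 C:9>0)
P1→{B,C} P2→{Q,S,T}

Survivors P1:{B,C} P2:{Q,S,T}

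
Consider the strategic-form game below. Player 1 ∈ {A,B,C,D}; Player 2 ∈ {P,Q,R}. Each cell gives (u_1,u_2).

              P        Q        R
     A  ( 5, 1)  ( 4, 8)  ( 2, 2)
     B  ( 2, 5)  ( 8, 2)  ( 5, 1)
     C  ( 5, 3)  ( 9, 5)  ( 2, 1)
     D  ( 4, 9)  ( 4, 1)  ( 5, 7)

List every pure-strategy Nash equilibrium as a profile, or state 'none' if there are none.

NE set: (C,Q)

(A,P): not NE [P2→Q gives 8>1]
(A,Q): not NE [P1→C gives 9>4]
(A,R): not NE [P1→D gives 5>2; P2→Q gives 8>2]
(B,P): not NE [P1→C gives 5>2]
(B,Q): not NE [P1→C gives 9>8; P2→P gives 5>2]
(B,R): not NE [P2→P gives 5>1]
(C,P): not NE [P2→Q gives 5>3]
(C,Q): NE
(C,R): not NE [P1→D gives 5>2; P2→Q gives 5>1]
(D,P): not NE [P1→C gives 5>4]
(D,Q): not NE [P1→C gives 9>4; P2→P gives 9>1]
(D,R): not NE [P2→P gives 9>7]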